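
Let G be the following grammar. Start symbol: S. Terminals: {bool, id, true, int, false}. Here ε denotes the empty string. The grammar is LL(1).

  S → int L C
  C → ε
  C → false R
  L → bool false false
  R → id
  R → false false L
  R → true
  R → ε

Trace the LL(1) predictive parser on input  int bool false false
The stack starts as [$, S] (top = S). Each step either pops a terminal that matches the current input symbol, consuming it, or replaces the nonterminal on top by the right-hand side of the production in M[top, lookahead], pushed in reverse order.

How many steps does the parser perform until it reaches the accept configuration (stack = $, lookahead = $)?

     Stack                 Input                   Action
  1  $ S                   int bool false false $  expand S → int L C
  2  $ C L int             int bool false false $  match int
  3  $ C L                 bool false false $      expand L → bool false false
  4  $ C false false bool  bool false false $      match bool
  5  $ C false false       false false $           match false
  6  $ C false             false $                 match false
  7  $ C                   $                       expand C → ε
Accept reached after 7 steps.

7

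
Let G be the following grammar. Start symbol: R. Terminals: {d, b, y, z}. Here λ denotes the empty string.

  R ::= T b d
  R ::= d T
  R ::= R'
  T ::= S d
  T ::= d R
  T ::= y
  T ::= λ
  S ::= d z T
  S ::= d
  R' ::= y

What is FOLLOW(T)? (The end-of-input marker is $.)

{$, b, d}

FIRST(S): from S::=d z T we get {d}; from S::=d we get {d}. So FIRST(S) = {d}.
FIRST(R'): from R'::=y we get {y}. So FIRST(R') = {y}.
FIRST(T): from T::=S d we get {d}; from T::=d R we get {d}; from T::=y we get {y}; from T::=λ we get {λ}. So FIRST(T) = {λ, d, y}.
FIRST(R): from R::=T b d we get {b, d, y}; from R::=d T we get {d}; from R::=R' we get {y}. So FIRST(R) = {b, d, y}.
FOLLOW(R) includes $ since R is the start symbol.
FOLLOW(S): in T::=S d, S is followed by d with FIRST {d}. Thus FOLLOW(S) = {d}.
FOLLOW(R): in T::=d R, the suffix after R is empty, so FOLLOW(R) ⊇ FOLLOW(T) = {$, b, d}. Thus FOLLOW(R) = {$, b, d}.
FOLLOW(T): in R::=T b d, T is followed by b d with FIRST {b}; in R::=d T, the suffix after T is empty, so FOLLOW(T) ⊇ FOLLOW(R) = {$, b, d}; in S::=d z T, the suffix after T is empty, so FOLLOW(T) ⊇ FOLLOW(S) = {d}. Thus FOLLOW(T) = {$, b, d}.
FOLLOW(R'): in R::=R', the suffix after R' is empty, so FOLLOW(R') ⊇ FOLLOW(R) = {$, b, d}. Thus FOLLOW(R') = {$, b, d}.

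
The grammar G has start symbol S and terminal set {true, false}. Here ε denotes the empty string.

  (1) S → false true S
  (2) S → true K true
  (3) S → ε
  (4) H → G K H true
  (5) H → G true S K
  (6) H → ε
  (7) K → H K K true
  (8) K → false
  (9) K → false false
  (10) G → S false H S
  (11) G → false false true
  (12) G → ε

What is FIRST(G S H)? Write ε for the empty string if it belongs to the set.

{ε, false, true}

FIRST(S) = {ε, false, true}
FIRST(G) = {ε, false, true}  (via S false H S)
FIRST(H) = {ε, false, true}  (via G K H true, G true S K)
FIRST(K) = {false, true}  (via H K K true)
FIRST(G S H): take FIRST of each symbol in turn, carrying on past any symbol whose FIRST contains ε; result {ε, false, true}.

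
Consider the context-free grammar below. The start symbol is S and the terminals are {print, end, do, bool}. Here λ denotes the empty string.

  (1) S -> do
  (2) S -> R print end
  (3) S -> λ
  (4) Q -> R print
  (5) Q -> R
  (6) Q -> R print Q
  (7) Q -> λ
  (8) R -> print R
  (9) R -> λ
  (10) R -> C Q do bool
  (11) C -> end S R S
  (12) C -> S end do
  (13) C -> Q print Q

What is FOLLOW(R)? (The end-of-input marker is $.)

FIRST(S): from S->do we get {do}; from S->R print end we get {do, end, print}; from S->λ we get {λ}. So FIRST(S) = {λ, do, end, print}.
FIRST(Q): from Q->R print we get {do, end, print}; from Q->R we get {λ, do, end, print}; from Q->R print Q we get {do, end, print}; from Q->λ we get {λ}. So FIRST(Q) = {λ, do, end, print}.
FIRST(C): from C->end S R S we get {end}; from C->S end do we get {do, end, print}; from C->Q print Q we get {do, end, print}. So FIRST(C) = {do, end, print}.
FIRST(R): from R->print R we get {print}; from R->λ we get {λ}; from R->C Q do bool we get {do, end, print}. So FIRST(R) = {λ, do, end, print}.
FOLLOW(S) includes $ since S is the start symbol.
FOLLOW(C): in R->C Q do bool, C is followed by Q do bool with FIRST {do, end, print}. Thus FOLLOW(C) = {do, end, print}.
FOLLOW(S): in C->end S R S (occurrence 1), S is followed by R S with FIRST {λ, do, end, print}; in C->end S R S (occurrence 1), the suffix after S is nullable, so FOLLOW(S) ⊇ FOLLOW(C) = {do, end, print}; in C->end S R S (occurrence 2), the suffix after S is empty, so FOLLOW(S) ⊇ FOLLOW(C) = {do, end, print}; in C->S end do, S is followed by end do with FIRST {end}. Thus FOLLOW(S) = {$, do, end, print}.
FOLLOW(Q): in Q->R print Q, the suffix after Q is empty (adds nothing new); in R->C Q do bool, Q is followed by do bool with FIRST {do}; in C->Q print Q (occurrence 1), Q is followed by print Q with FIRST {print}; in C->Q print Q (occurrence 2), the suffix after Q is empty, so FOLLOW(Q) ⊇ FOLLOW(C) = {do, end, print}. Thus FOLLOW(Q) = {do, end, print}.
FOLLOW(R): in S->R print end, R is followed by print end with FIRST {print}; in Q->R print, R is followed by print with FIRST {print}; in Q->R, the suffix after R is empty, so FOLLOW(R) ⊇ FOLLOW(Q) = {do, end, print}; in Q->R print Q, R is followed by print Q with FIRST {print}; in R->print R, the suffix after R is empty (adds nothing new); in C->end S R S, R is followed by S with FIRST {λ, do, end, print}; in C->end S R S, the suffix after R is nullable, so FOLLOW(R) ⊇ FOLLOW(C) = {do, end, print}. Thus FOLLOW(R) = {do, end, print}.

{do, end, print}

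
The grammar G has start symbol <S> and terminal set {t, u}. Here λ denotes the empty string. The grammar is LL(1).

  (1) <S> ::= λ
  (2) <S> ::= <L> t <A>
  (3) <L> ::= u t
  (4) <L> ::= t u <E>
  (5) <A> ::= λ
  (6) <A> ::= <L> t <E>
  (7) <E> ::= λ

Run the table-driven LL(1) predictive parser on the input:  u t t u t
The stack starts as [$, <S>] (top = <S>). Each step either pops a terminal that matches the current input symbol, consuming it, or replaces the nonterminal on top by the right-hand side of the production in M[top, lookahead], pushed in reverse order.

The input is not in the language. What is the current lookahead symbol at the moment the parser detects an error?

$

      Stack        Input        Action
   1  $ <S>        u t t u t $  expand <S> ::= <L> t <A>
   2  $ <A> t <L>  u t t u t $  expand <L> ::= u t
   3  $ <A> t t u  u t t u t $  match u
   4  $ <A> t t    t t u t $    match t
   5  $ <A> t      t u t $      match t
   6  $ <A>        u t $        expand <A> ::= <L> t <E>
   7  $ <E> t <L>  u t $        expand <L> ::= u t
   8  $ <E> t t u  u t $        match u
   9  $ <E> t t    t $          match t
  10  $ <E> t      $            error: top is terminal t but lookahead is $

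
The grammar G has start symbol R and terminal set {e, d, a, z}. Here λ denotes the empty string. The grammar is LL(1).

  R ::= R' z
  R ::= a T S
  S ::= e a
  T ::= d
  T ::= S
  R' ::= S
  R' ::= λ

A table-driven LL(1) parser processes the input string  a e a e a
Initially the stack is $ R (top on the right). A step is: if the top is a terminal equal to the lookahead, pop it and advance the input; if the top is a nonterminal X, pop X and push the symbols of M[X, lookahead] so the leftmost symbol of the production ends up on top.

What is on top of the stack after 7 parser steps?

step 1: stack=$ R  input=a e a e a $  — expand R ::= a T S
step 2: stack=$ S T a  input=a e a e a $  — match a
step 3: stack=$ S T  input=e a e a $  — expand T ::= S
step 4: stack=$ S S  input=e a e a $  — expand S ::= e a
step 5: stack=$ S a e  input=e a e a $  — match e
step 6: stack=$ S a  input=a e a $  — match a
step 7: stack=$ S  input=e a $  — expand S ::= e a
Stack after step 7: $ a e (top = e).

e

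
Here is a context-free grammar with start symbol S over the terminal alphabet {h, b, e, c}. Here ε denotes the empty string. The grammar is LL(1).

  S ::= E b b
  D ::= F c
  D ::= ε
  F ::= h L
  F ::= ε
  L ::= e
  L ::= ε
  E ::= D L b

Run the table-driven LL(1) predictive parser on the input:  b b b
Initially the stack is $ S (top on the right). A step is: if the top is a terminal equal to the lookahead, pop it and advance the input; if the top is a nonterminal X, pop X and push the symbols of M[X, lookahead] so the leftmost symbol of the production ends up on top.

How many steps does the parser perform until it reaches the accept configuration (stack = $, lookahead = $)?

7

step 1: stack=$ S  input=b b b $  — expand S ::= E b b
step 2: stack=$ b b E  input=b b b $  — expand E ::= D L b
step 3: stack=$ b b b L D  input=b b b $  — expand D ::= ε
step 4: stack=$ b b b L  input=b b b $  — expand L ::= ε
step 5: stack=$ b b b  input=b b b $  — match b
step 6: stack=$ b b  input=b b $  — match b
step 7: stack=$ b  input=b $  — match b
Accept reached after 7 steps.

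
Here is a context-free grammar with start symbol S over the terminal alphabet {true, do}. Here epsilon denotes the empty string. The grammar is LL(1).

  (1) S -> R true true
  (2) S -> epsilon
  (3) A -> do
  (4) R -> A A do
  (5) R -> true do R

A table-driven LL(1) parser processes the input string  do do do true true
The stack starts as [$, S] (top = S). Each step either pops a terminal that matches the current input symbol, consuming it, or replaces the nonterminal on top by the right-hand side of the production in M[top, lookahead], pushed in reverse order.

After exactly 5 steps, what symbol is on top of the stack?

     Stack                Input                 Action
  1  $ S                  do do do true true $  expand S -> R true true
  2  $ true true R        do do do true true $  expand R -> A A do
  3  $ true true do A A   do do do true true $  expand A -> do
  4  $ true true do A do  do do do true true $  match do
  5  $ true true do A     do do true true $     expand A -> do
Stack after step 5: $ true true do do (top = do).

do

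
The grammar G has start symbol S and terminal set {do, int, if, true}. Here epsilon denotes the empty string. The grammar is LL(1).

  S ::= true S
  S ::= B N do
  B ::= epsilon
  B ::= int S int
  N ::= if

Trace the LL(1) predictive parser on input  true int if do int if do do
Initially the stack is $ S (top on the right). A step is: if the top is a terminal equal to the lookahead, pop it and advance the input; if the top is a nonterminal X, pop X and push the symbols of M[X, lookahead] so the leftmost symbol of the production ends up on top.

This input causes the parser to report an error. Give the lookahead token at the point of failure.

do

step 1: stack=$ S  input=true int if do int if do do $  — expand S ::= true S
step 2: stack=$ S true  input=true int if do int if do do $  — match true
step 3: stack=$ S  input=int if do int if do do $  — expand S ::= B N do
step 4: stack=$ do N B  input=int if do int if do do $  — expand B ::= int S int
step 5: stack=$ do N int S int  input=int if do int if do do $  — match int
step 6: stack=$ do N int S  input=if do int if do do $  — expand S ::= B N do
step 7: stack=$ do N int do N B  input=if do int if do do $  — expand B ::= epsilon
step 8: stack=$ do N int do N  input=if do int if do do $  — expand N ::= if
step 9: stack=$ do N int do if  input=if do int if do do $  — match if
step 10: stack=$ do N int do  input=do int if do do $  — match do
step 11: stack=$ do N int  input=int if do do $  — match int
step 12: stack=$ do N  input=if do do $  — expand N ::= if
step 13: stack=$ do if  input=if do do $  — match if
step 14: stack=$ do  input=do do $  — match do
step 15: stack=$  input=do $  — error: stack empty but input remains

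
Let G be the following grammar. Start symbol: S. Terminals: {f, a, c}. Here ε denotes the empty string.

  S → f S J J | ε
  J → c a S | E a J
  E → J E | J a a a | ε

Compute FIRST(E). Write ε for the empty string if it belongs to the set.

{ε, a, c}

FIRST(S): from S→f S J J we get {f}; from S→ε we get {ε}. So FIRST(S) = {ε, f}.
FIRST(J): from J→c a S we get {c}; from J→E a J we get {a, c}. So FIRST(J) = {a, c}.
FIRST(E): from E→J E we get {a, c}; from E→J a a a we get {a, c}; from E→ε we get {ε}. So FIRST(E) = {ε, a, c}.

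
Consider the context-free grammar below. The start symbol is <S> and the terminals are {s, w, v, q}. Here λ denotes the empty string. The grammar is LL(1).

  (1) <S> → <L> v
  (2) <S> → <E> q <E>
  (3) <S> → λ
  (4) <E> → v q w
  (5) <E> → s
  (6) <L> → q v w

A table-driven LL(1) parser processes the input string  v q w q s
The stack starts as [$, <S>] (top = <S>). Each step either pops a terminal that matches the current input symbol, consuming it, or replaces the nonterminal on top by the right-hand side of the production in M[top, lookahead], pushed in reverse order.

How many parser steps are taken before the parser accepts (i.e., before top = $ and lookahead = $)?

8

     Stack          Input        Action
  1  $ <S>          v q w q s $  expand <S> → <E> q <E>
  2  $ <E> q <E>    v q w q s $  expand <E> → v q w
  3  $ <E> q w q v  v q w q s $  match v
  4  $ <E> q w q    q w q s $    match q
  5  $ <E> q w      w q s $      match w
  6  $ <E> q        q s $        match q
  7  $ <E>          s $          expand <E> → s
  8  $ s            s $          match s
Accept reached after 8 steps.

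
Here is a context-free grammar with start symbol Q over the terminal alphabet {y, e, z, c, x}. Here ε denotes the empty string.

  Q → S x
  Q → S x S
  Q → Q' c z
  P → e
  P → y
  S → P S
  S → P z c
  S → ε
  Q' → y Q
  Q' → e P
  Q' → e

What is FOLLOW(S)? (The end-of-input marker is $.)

FIRST(P) = {e, y}
FIRST(Q') = {e, y}
FIRST(S) = {ε, e, y}  (via P S, P z c)
FIRST(Q) = {e, x, y}  (via S x, S x S, Q' c z)
FOLLOW(Q) includes $ since Q is the start symbol.
FOLLOW(Q'): in Q→Q' c z, Q' is followed by c z with FIRST {c}. Thus FOLLOW(Q') = {c}.
FOLLOW(Q): in Q'→y Q, the suffix after Q is empty, so FOLLOW(Q) ⊇ FOLLOW(Q') = {c}. Thus FOLLOW(Q) = {$, c}.
FOLLOW(S): in Q→S x, S is followed by x with FIRST {x}; in Q→S x S (occurrence 1), S is followed by x S with FIRST {x}; in Q→S x S (occurrence 2), the suffix after S is empty, so FOLLOW(S) ⊇ FOLLOW(Q) = {$, c}; in S→P S, the suffix after S is empty (adds nothing new). Thus FOLLOW(S) = {$, c, x}.
FOLLOW(P): in S→P S, P is followed by S with FIRST {ε, e, y}; in S→P S, the suffix after P is nullable, so FOLLOW(P) ⊇ FOLLOW(S) = {$, c, x}; in S→P z c, P is followed by z c with FIRST {z}; in Q'→e P, the suffix after P is empty, so FOLLOW(P) ⊇ FOLLOW(Q') = {c}. Thus FOLLOW(P) = {$, c, e, x, y, z}.

{$, c, x}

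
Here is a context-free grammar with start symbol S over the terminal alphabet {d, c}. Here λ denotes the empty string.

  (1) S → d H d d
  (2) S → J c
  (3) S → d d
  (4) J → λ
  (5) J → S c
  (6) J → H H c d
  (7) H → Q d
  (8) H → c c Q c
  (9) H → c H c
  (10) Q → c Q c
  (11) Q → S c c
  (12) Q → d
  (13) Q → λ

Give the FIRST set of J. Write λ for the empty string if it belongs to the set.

{λ, c, d}

FIRST(S): from S→d H d d we get {d}; from S→J c we get {c, d}; from S→d d we get {d}. So FIRST(S) = {c, d}.
FIRST(Q): from Q→c Q c we get {c}; from Q→S c c we get {c, d}; from Q→d we get {d}; from Q→λ we get {λ}. So FIRST(Q) = {λ, c, d}.
FIRST(H): from H→Q d we get {c, d}; from H→c c Q c we get {c}; from H→c H c we get {c}. So FIRST(H) = {c, d}.
FIRST(J): from J→λ we get {λ}; from J→S c we get {c, d}; from J→H H c d we get {c, d}. So FIRST(J) = {λ, c, d}.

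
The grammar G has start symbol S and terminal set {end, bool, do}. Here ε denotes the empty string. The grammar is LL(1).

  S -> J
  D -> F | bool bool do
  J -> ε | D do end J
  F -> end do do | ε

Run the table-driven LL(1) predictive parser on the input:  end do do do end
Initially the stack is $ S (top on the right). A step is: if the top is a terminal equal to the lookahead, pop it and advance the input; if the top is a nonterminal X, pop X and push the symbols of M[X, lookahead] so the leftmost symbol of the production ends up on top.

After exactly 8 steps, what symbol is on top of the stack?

step 1: stack=$ S  input=end do do do end $  — expand S -> J
step 2: stack=$ J  input=end do do do end $  — expand J -> D do end J
step 3: stack=$ J end do D  input=end do do do end $  — expand D -> F
step 4: stack=$ J end do F  input=end do do do end $  — expand F -> end do do
step 5: stack=$ J end do do do end  input=end do do do end $  — match end
step 6: stack=$ J end do do do  input=do do do end $  — match do
step 7: stack=$ J end do do  input=do do end $  — match do
step 8: stack=$ J end do  input=do end $  — match do
Stack after step 8: $ J end (top = end).

end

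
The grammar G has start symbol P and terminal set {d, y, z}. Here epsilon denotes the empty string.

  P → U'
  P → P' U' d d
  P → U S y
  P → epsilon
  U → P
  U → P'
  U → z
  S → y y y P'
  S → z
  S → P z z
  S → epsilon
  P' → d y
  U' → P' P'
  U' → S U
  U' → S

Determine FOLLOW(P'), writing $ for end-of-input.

{$, d, y, z}

FIRST(P'): from P'→d y we get {d}. So FIRST(P') = {d}.
FIRST(P): from P→U' we get {epsilon, d, y, z}; from P→P' U' d d we get {d}; from P→U S y we get {d, y, z}; from P→epsilon we get {epsilon}. So FIRST(P) = {epsilon, d, y, z}.
FIRST(U): from U→P we get {epsilon, d, y, z}; from U→P' we get {d}; from U→z we get {z}. So FIRST(U) = {epsilon, d, y, z}.
FIRST(S): from S→y y y P' we get {y}; from S→z we get {z}; from S→P z z we get {d, y, z}; from S→epsilon we get {epsilon}. So FIRST(S) = {epsilon, d, y, z}.
FIRST(U'): from U'→P' P' we get {d}; from U'→S U we get {epsilon, d, y, z}; from U'→S we get {epsilon, d, y, z}. So FIRST(U') = {epsilon, d, y, z}.
FOLLOW(P) includes $ since P is the start symbol.
FOLLOW(P): in U→P, the suffix after P is empty, so FOLLOW(P) ⊇ FOLLOW(U) = {$, d, y, z}; in S→P z z, P is followed by z z with FIRST {z}. Thus FOLLOW(P) = {$, d, y, z}.
FOLLOW(U'): in P→U', the suffix after U' is empty, so FOLLOW(U') ⊇ FOLLOW(P) = {$, d, y, z}; in P→P' U' d d, U' is followed by d d with FIRST {d}. Thus FOLLOW(U') = {$, d, y, z}.
FOLLOW(U): in P→U S y, U is followed by S y with FIRST {d, y, z}; in U'→S U, the suffix after U is empty, so FOLLOW(U) ⊇ FOLLOW(U') = {$, d, y, z}. Thus FOLLOW(U) = {$, d, y, z}.
FOLLOW(S): in P→U S y, S is followed by y with FIRST {y}; in U'→S U, S is followed by U with FIRST {epsilon, d, y, z}; in U'→S U, the suffix after S is nullable, so FOLLOW(S) ⊇ FOLLOW(U') = {$, d, y, z}; in U'→S, the suffix after S is empty, so FOLLOW(S) ⊇ FOLLOW(U') = {$, d, y, z}. Thus FOLLOW(S) = {$, d, y, z}.
FOLLOW(P'): in P→P' U' d d, P' is followed by U' d d with FIRST {d, y, z}; in U→P', the suffix after P' is empty, so FOLLOW(P') ⊇ FOLLOW(U) = {$, d, y, z}; in S→y y y P', the suffix after P' is empty, so FOLLOW(P') ⊇ FOLLOW(S) = {$, d, y, z}; in U'→P' P' (occurrence 1), P' is followed by P' with FIRST {d}; in U'→P' P' (occurrence 2), the suffix after P' is empty, so FOLLOW(P') ⊇ FOLLOW(U') = {$, d, y, z}. Thus FOLLOW(P') = {$, d, y, z}.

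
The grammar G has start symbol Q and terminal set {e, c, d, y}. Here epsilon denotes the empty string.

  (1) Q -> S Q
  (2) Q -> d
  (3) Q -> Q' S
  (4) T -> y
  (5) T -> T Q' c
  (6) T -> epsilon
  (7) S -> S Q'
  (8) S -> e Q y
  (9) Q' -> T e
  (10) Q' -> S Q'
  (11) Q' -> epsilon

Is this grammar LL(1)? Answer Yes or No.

FIRST(Q) = {c, d, e, y}
FIRST(T) = {epsilon, c, e, y}
FIRST(S) = {e}
FIRST(Q') = {epsilon, c, e, y}
FOLLOW(Q) = {$, y}
FOLLOW(T) = {c, e, y}
FOLLOW(S) = {$, c, d, e, y}
FOLLOW(Q') = {$, c, d, e, y}
Cell M[Q, e] receives both Q -> S Q and Q -> Q' S — the grammar is not LL(1).

No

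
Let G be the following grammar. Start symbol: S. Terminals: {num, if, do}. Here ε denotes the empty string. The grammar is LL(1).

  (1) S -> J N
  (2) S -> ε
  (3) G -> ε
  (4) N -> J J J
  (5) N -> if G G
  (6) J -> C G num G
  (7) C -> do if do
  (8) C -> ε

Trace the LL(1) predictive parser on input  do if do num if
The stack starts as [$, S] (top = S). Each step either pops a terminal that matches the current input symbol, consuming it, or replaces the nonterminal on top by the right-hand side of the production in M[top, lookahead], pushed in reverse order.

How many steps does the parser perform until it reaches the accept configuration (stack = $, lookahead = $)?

step 1: stack=$ S  input=do if do num if $  — expand S -> J N
step 2: stack=$ N J  input=do if do num if $  — expand J -> C G num G
step 3: stack=$ N G num G C  input=do if do num if $  — expand C -> do if do
step 4: stack=$ N G num G do if do  input=do if do num if $  — match do
step 5: stack=$ N G num G do if  input=if do num if $  — match if
step 6: stack=$ N G num G do  input=do num if $  — match do
step 7: stack=$ N G num G  input=num if $  — expand G -> ε
step 8: stack=$ N G num  input=num if $  — match num
step 9: stack=$ N G  input=if $  — expand G -> ε
step 10: stack=$ N  input=if $  — expand N -> if G G
step 11: stack=$ G G if  input=if $  — match if
step 12: stack=$ G G  input=$  — expand G -> ε
step 13: stack=$ G  input=$  — expand G -> ε
Accept reached after 13 steps.

13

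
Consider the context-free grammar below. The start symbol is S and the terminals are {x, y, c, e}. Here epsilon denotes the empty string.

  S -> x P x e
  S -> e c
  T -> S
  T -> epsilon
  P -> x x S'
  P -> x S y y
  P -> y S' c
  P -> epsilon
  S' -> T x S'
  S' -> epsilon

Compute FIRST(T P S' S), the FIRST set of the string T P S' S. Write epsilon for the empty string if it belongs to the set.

{e, x, y}

FIRST(S): from S->x P x e we get {x}; from S->e c we get {e}. So FIRST(S) = {e, x}.
FIRST(P): from P->x x S' we get {x}; from P->x S y y we get {x}; from P->y S' c we get {y}; from P->epsilon we get {epsilon}. So FIRST(P) = {epsilon, x, y}.
FIRST(T): from T->S we get {e, x}; from T->epsilon we get {epsilon}. So FIRST(T) = {epsilon, e, x}.
FIRST(S'): from S'->T x S' we get {e, x}; from S'->epsilon we get {epsilon}. So FIRST(S') = {epsilon, e, x}.
FIRST(T P S' S): take FIRST of each symbol in turn, carrying on past any symbol whose FIRST contains epsilon; result {e, x, y}.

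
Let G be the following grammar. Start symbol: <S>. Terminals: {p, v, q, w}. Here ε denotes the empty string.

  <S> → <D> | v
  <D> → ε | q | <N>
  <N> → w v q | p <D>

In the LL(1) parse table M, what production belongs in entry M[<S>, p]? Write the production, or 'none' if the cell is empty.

FIRST(<N>): from <N>→w v q we get {w}; from <N>→p <D> we get {p}. So FIRST(<N>) = {p, w}.
FIRST(<D>): from <D>→ε we get {ε}; from <D>→q we get {q}; from <D>→<N> we get {p, w}. So FIRST(<D>) = {ε, p, q, w}.
FIRST(<S>): from <S>→<D> we get {ε, p, q, w}; from <S>→v we get {v}. So FIRST(<S>) = {ε, p, q, v, w}.
FOLLOW(<S>) includes $ since <S> is the start symbol.
FOLLOW(<S>): <S> appears on no right-hand side. Thus FOLLOW(<S>) = {$}.
For <S> → <D>: FIRST(<D>) = {ε, p, q, w}, so it goes in M[<S>, t] for t ∈ {p, q, w}; since ε ∈ FIRST, also for every t ∈ FOLLOW(<S>) = {$}.
For <S> → v: FIRST(v) = {v}, so it goes in M[<S>, t] for t ∈ {v}.

<S> → <D>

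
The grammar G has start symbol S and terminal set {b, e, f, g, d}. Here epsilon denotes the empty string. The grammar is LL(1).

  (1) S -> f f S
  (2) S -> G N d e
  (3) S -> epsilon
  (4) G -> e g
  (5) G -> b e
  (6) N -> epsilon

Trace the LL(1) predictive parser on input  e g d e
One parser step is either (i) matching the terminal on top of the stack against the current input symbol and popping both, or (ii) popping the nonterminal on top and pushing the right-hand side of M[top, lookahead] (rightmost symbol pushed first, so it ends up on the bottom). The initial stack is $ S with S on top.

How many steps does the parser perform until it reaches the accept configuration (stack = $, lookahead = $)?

7

     Stack        Input      Action
  1  $ S          e g d e $  expand S -> G N d e
  2  $ e d N G    e g d e $  expand G -> e g
  3  $ e d N g e  e g d e $  match e
  4  $ e d N g    g d e $    match g
  5  $ e d N      d e $      expand N -> epsilon
  6  $ e d        d e $      match d
  7  $ e          e $        match e
Accept reached after 7 steps.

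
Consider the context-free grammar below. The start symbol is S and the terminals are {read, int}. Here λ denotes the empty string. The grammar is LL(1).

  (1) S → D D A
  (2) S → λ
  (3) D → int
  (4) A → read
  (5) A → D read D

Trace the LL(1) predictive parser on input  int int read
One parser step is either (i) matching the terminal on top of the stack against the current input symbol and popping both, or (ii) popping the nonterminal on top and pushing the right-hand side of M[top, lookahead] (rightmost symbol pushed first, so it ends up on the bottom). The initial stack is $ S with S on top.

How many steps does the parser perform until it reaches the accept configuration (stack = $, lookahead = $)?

step 1: stack=$ S  input=int int read $  — expand S → D D A
step 2: stack=$ A D D  input=int int read $  — expand D → int
step 3: stack=$ A D int  input=int int read $  — match int
step 4: stack=$ A D  input=int read $  — expand D → int
step 5: stack=$ A int  input=int read $  — match int
step 6: stack=$ A  input=read $  — expand A → read
step 7: stack=$ read  input=read $  — match read
Accept reached after 7 steps.

7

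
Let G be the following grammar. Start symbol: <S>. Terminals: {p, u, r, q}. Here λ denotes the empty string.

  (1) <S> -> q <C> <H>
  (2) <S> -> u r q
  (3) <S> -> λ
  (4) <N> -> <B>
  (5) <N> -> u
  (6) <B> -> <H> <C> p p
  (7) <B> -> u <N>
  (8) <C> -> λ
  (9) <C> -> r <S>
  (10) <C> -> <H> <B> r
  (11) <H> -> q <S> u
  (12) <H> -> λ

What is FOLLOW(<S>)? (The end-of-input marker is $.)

{$, p, q, u}

FIRST(<S>) = {λ, q, u}
FIRST(<H>) = {λ, q}
FIRST(<N>) = {p, q, r, u}  (via <B>)
FIRST(<B>) = {p, q, r, u}  (via <H> <C> p p)
FIRST(<C>) = {λ, p, q, r, u}  (via <H> <B> r)
FOLLOW(<S>) includes $ since <S> is the start symbol.
FOLLOW(<S>): in <C>->r <S>, the suffix after <S> is empty, so FOLLOW(<S>) ⊇ FOLLOW(<C>) = {$, p, q, u}; in <H>->q <S> u, <S> is followed by u with FIRST {u}. Thus FOLLOW(<S>) = {$, p, q, u}.
FOLLOW(<C>): in <S>->q <C> <H>, <C> is followed by <H> with FIRST {λ, q}; in <S>->q <C> <H>, the suffix after <C> is nullable, so FOLLOW(<C>) ⊇ FOLLOW(<S>) = {$, p, q, u}; in <B>-><H> <C> p p, <C> is followed by p p with FIRST {p}. Thus FOLLOW(<C>) = {$, p, q, u}.
FOLLOW(<H>): in <S>->q <C> <H>, the suffix after <H> is empty, so FOLLOW(<H>) ⊇ FOLLOW(<S>) = {$, p, q, u}; in <B>-><H> <C> p p, <H> is followed by <C> p p with FIRST {p, q, r, u}; in <C>-><H> <B> r, <H> is followed by <B> r with FIRST {p, q, r, u}. Thus FOLLOW(<H>) = {$, p, q, r, u}.
FOLLOW(<N>): in <B>->u <N>, the suffix after <N> is empty, so FOLLOW(<N>) ⊇ FOLLOW(<B>) = {r}. Thus FOLLOW(<N>) = {r}.
FOLLOW(<B>): in <N>-><B>, the suffix after <B> is empty, so FOLLOW(<B>) ⊇ FOLLOW(<N>) = {r}; in <C>-><H> <B> r, <B> is followed by r with FIRST {r}. Thus FOLLOW(<B>) = {r}.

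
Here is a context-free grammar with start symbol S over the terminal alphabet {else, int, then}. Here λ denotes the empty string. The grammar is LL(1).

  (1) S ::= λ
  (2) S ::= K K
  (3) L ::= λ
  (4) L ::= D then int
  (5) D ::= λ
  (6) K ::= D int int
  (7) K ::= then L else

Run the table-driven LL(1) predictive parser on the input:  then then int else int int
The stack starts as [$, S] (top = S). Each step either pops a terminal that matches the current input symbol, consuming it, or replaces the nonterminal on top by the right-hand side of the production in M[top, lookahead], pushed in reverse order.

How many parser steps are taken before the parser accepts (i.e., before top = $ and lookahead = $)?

12

      Stack                Input                         Action
   1  $ S                  then then int else int int $  expand S ::= K K
   2  $ K K                then then int else int int $  expand K ::= then L else
   3  $ K else L then      then then int else int int $  match then
   4  $ K else L           then int else int int $       expand L ::= D then int
   5  $ K else int then D  then int else int int $       expand D ::= λ
   6  $ K else int then    then int else int int $       match then
   7  $ K else int         int else int int $            match int
   8  $ K else             else int int $                match else
   9  $ K                  int int $                     expand K ::= D int int
  10  $ int int D          int int $                     expand D ::= λ
  11  $ int int            int int $                     match int
  12  $ int                int $                         match int
Accept reached after 12 steps.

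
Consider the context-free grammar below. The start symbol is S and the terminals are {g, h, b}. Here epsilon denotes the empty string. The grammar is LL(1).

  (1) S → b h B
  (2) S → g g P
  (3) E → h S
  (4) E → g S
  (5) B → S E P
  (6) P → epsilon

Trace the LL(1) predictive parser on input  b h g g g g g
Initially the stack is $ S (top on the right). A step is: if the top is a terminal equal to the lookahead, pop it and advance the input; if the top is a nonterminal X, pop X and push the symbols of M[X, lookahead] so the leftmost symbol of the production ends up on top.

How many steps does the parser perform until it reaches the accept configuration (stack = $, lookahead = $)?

15

step 1: stack=$ S  input=b h g g g g g $  — expand S → b h B
step 2: stack=$ B h b  input=b h g g g g g $  — match b
step 3: stack=$ B h  input=h g g g g g $  — match h
step 4: stack=$ B  input=g g g g g $  — expand B → S E P
step 5: stack=$ P E S  input=g g g g g $  — expand S → g g P
step 6: stack=$ P E P g g  input=g g g g g $  — match g
step 7: stack=$ P E P g  input=g g g g $  — match g
step 8: stack=$ P E P  input=g g g $  — expand P → epsilon
step 9: stack=$ P E  input=g g g $  — expand E → g S
step 10: stack=$ P S g  input=g g g $  — match g
step 11: stack=$ P S  input=g g $  — expand S → g g P
step 12: stack=$ P P g g  input=g g $  — match g
step 13: stack=$ P P g  input=g $  — match g
step 14: stack=$ P P  input=$  — expand P → epsilon
step 15: stack=$ P  input=$  — expand P → epsilon
Accept reached after 15 steps.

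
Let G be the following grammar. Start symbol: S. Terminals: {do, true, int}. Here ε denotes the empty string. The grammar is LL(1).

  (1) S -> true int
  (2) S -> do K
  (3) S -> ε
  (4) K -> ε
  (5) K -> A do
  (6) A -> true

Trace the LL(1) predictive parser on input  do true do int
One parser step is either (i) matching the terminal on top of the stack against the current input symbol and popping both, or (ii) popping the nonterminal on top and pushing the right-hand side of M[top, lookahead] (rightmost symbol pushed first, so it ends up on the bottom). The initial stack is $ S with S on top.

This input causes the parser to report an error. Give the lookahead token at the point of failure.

int

step 1: stack=$ S  input=do true do int $  — expand S -> do K
step 2: stack=$ K do  input=do true do int $  — match do
step 3: stack=$ K  input=true do int $  — expand K -> A do
step 4: stack=$ do A  input=true do int $  — expand A -> true
step 5: stack=$ do true  input=true do int $  — match true
step 6: stack=$ do  input=do int $  — match do
step 7: stack=$  input=int $  — error: stack empty but input remains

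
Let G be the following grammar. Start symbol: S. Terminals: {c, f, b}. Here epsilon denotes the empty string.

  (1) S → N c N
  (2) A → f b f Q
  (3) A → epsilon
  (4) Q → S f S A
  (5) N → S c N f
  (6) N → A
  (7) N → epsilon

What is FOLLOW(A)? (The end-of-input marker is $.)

FIRST(A) = {epsilon, f}
FIRST(S) = {c, f}  (via N c N)
FIRST(Q) = {c, f}  (via S f S A)
FIRST(N) = {epsilon, c, f}  (via S c N f, A)
FOLLOW(S) includes $ since S is the start symbol.
FOLLOW(S): in Q→S f S A (occurrence 1), S is followed by f S A with FIRST {f}; in Q→S f S A (occurrence 2), S is followed by A with FIRST {epsilon, f}; in Q→S f S A (occurrence 2), the suffix after S is nullable, so FOLLOW(S) ⊇ FOLLOW(Q) = {$, c, f}; in N→S c N f, S is followed by c N f with FIRST {c}. Thus FOLLOW(S) = {$, c, f}.
FOLLOW(N): in S→N c N (occurrence 1), N is followed by c N with FIRST {c}; in S→N c N (occurrence 2), the suffix after N is empty, so FOLLOW(N) ⊇ FOLLOW(S) = {$, c, f}; in N→S c N f, N is followed by f with FIRST {f}. Thus FOLLOW(N) = {$, c, f}.
FOLLOW(A): in Q→S f S A, the suffix after A is empty, so FOLLOW(A) ⊇ FOLLOW(Q) = {$, c, f}; in N→A, the suffix after A is empty, so FOLLOW(A) ⊇ FOLLOW(N) = {$, c, f}. Thus FOLLOW(A) = {$, c, f}.
FOLLOW(Q): in A→f b f Q, the suffix after Q is empty, so FOLLOW(Q) ⊇ FOLLOW(A) = {$, c, f}. Thus FOLLOW(Q) = {$, c, f}.

{$, c, f}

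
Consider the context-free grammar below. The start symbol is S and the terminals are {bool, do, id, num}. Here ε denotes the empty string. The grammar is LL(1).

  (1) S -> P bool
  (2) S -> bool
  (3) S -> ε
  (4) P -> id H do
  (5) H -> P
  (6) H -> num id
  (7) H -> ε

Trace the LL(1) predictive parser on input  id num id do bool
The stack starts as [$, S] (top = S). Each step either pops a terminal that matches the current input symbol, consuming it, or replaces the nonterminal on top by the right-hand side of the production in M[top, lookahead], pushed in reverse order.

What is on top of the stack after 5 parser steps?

     Stack             Input                Action
  1  $ S               id num id do bool $  expand S -> P bool
  2  $ bool P          id num id do bool $  expand P -> id H do
  3  $ bool do H id    id num id do bool $  match id
  4  $ bool do H       num id do bool $     expand H -> num id
  5  $ bool do id num  num id do bool $     match num
Stack after step 5: $ bool do id (top = id).

id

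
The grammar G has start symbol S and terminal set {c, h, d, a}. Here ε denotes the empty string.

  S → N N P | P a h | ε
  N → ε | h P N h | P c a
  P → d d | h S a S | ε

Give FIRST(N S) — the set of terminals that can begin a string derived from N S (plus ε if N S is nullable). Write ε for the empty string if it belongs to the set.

{ε, a, c, d, h}

FIRST(P): from P→d d we get {d}; from P→h S a S we get {h}; from P→ε we get {ε}. So FIRST(P) = {ε, d, h}.
FIRST(N): from N→ε we get {ε}; from N→h P N h we get {h}; from N→P c a we get {c, d, h}. So FIRST(N) = {ε, c, d, h}.
FIRST(S): from S→N N P we get {ε, c, d, h}; from S→P a h we get {a, d, h}; from S→ε we get {ε}. So FIRST(S) = {ε, a, c, d, h}.
FIRST(N S): take FIRST of each symbol in turn, carrying on past any symbol whose FIRST contains ε; result {ε, a, c, d, h}.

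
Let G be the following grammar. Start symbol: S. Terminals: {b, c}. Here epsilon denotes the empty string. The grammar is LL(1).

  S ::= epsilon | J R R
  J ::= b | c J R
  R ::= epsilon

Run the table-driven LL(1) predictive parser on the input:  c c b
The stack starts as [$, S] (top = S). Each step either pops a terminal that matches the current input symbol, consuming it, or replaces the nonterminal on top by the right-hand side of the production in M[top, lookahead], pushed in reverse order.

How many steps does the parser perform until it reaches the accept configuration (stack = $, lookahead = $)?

11

      Stack          Input    Action
   1  $ S            c c b $  expand S ::= J R R
   2  $ R R J        c c b $  expand J ::= c J R
   3  $ R R R J c    c c b $  match c
   4  $ R R R J      c b $    expand J ::= c J R
   5  $ R R R R J c  c b $    match c
   6  $ R R R R J    b $      expand J ::= b
   7  $ R R R R b    b $      match b
   8  $ R R R R      $        expand R ::= epsilon
   9  $ R R R        $        expand R ::= epsilon
  10  $ R R          $        expand R ::= epsilon
  11  $ R            $        expand R ::= epsilon
Accept reached after 11 steps.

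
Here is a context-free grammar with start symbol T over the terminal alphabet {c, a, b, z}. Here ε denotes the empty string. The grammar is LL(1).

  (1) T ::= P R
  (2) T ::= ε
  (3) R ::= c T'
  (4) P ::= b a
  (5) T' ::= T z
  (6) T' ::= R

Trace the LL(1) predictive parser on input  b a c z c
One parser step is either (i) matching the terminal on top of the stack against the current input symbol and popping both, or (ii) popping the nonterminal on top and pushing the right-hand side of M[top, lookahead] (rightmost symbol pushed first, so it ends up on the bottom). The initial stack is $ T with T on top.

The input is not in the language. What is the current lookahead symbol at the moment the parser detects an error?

      Stack    Input        Action
   1  $ T      b a c z c $  expand T ::= P R
   2  $ R P    b a c z c $  expand P ::= b a
   3  $ R a b  b a c z c $  match b
   4  $ R a    a c z c $    match a
   5  $ R      c z c $      expand R ::= c T'
   6  $ T' c   c z c $      match c
   7  $ T'     z c $        expand T' ::= T z
   8  $ z T    z c $        expand T ::= ε
   9  $ z      z c $        match z
  10  $        c $          error: stack empty but input remains

c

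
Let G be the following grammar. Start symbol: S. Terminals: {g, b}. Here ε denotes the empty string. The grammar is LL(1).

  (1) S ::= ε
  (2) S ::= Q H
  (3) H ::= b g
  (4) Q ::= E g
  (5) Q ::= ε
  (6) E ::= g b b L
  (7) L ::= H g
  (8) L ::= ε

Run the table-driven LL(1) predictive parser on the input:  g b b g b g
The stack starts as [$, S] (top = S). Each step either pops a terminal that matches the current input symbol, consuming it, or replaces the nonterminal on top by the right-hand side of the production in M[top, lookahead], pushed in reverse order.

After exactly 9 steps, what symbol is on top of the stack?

step 1: stack=$ S  input=g b b g b g $  — expand S ::= Q H
step 2: stack=$ H Q  input=g b b g b g $  — expand Q ::= E g
step 3: stack=$ H g E  input=g b b g b g $  — expand E ::= g b b L
step 4: stack=$ H g L b b g  input=g b b g b g $  — match g
step 5: stack=$ H g L b b  input=b b g b g $  — match b
step 6: stack=$ H g L b  input=b g b g $  — match b
step 7: stack=$ H g L  input=g b g $  — expand L ::= ε
step 8: stack=$ H g  input=g b g $  — match g
step 9: stack=$ H  input=b g $  — expand H ::= b g
Stack after step 9: $ g b (top = b).

b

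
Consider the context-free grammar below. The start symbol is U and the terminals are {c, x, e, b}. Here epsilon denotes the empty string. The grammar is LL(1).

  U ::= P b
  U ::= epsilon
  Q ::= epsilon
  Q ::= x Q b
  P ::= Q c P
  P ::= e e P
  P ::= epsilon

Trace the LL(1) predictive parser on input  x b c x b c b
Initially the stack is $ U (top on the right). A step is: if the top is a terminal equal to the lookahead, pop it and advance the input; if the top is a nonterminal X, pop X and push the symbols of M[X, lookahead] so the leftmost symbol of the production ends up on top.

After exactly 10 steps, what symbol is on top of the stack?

step 1: stack=$ U  input=x b c x b c b $  — expand U ::= P b
step 2: stack=$ b P  input=x b c x b c b $  — expand P ::= Q c P
step 3: stack=$ b P c Q  input=x b c x b c b $  — expand Q ::= x Q b
step 4: stack=$ b P c b Q x  input=x b c x b c b $  — match x
step 5: stack=$ b P c b Q  input=b c x b c b $  — expand Q ::= epsilon
step 6: stack=$ b P c b  input=b c x b c b $  — match b
step 7: stack=$ b P c  input=c x b c b $  — match c
step 8: stack=$ b P  input=x b c b $  — expand P ::= Q c P
step 9: stack=$ b P c Q  input=x b c b $  — expand Q ::= x Q b
step 10: stack=$ b P c b Q x  input=x b c b $  — match x
Stack after step 10: $ b P c b Q (top = Q).

Q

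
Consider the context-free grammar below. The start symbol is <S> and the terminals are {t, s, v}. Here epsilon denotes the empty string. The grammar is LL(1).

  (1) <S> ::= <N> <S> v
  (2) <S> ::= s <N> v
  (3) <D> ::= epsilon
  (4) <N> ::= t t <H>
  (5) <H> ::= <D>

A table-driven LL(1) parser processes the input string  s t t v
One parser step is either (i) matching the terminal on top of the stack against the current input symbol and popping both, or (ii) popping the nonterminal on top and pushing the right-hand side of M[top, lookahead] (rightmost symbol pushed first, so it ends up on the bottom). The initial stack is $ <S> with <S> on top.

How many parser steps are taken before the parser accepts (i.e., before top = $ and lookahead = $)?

step 1: stack=$ <S>  input=s t t v $  — expand <S> ::= s <N> v
step 2: stack=$ v <N> s  input=s t t v $  — match s
step 3: stack=$ v <N>  input=t t v $  — expand <N> ::= t t <H>
step 4: stack=$ v <H> t t  input=t t v $  — match t
step 5: stack=$ v <H> t  input=t v $  — match t
step 6: stack=$ v <H>  input=v $  — expand <H> ::= <D>
step 7: stack=$ v <D>  input=v $  — expand <D> ::= epsilon
step 8: stack=$ v  input=v $  — match v
Accept reached after 8 steps.

8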